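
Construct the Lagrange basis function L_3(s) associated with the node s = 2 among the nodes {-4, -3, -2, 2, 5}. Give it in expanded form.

L_3(s) = (s + 4)(s + 3)(s + 2)(s - 5) / [(6)·(5)·(4)·(-3)]
       = (s^4 + 4s^3 - 19s^2 - 106s - 120) / (-360)

L_3(s) = -(1/360)s^4 - (1/90)s^3 + (19/360)s^2 + (53/180)s + 1/3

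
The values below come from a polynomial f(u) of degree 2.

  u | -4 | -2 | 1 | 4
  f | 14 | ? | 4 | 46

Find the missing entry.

The 3 known values determine f uniquely (degree ≤ 2).
L_0(-2) = (-3)·(-6)/[(-5)·(-8)] = 9/20
L_1(-2) = (2)·(-6)/[(5)·(-3)] = 4/5
L_2(-2) = (2)·(-3)/[(8)·(3)] = -1/4
Sum: 14·(9/20) + 4·(4/5) + 46·(-1/4) = -2

-2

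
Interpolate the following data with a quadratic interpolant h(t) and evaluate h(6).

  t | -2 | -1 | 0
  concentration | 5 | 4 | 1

-59

Evaluate each Lagrange basis at t = 6:
L_0(6) = (7)·(6)/[(-1)·(-2)] = 21
L_1(6) = (8)·(6)/[(1)·(-1)] = -48
L_2(6) = (8)·(7)/[(2)·(1)] = 28
Sum: 5·(21) + 4·(-48) + 1·(28) = -59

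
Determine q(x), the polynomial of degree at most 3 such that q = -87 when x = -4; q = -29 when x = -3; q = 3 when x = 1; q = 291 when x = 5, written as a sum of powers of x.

Newton's divided differences:
q[-4,-3] = (-29 - (-87)) / (-3 - (-4)) = 58
q[-3,1] = (3 - (-29)) / (1 - (-3)) = 8
q[1,5] = (291 - 3) / (5 - 1) = 72
q[-4,-3,1] = (8 - 58) / (1 - (-4)) = -10
q[-3,1,5] = (72 - 8) / (5 - (-3)) = 8
q[-4,-3,1,5] = (8 - (-10)) / (5 - (-4)) = 2
q(x) = -87 + 58·(x + 4) + (-10)·(x + 4)(x + 3) + 2·(x + 4)(x + 3)(x - 1)
Expanding: q(x) = 2x^3 + 2x^2 - 2x + 1

q(x) = 2x^3 + 2x^2 - 2x + 1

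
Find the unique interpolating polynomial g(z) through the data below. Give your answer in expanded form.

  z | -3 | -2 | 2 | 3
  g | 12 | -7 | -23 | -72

g(z) = -2z^3 - 3z^2 + 4z - 3

Newton's divided differences:
g[-3,-2] = (-7 - 12) / (-2 - (-3)) = -19
g[-2,2] = (-23 - (-7)) / (2 - (-2)) = -4
g[2,3] = (-72 - (-23)) / (3 - 2) = -49
g[-3,-2,2] = (-4 - (-19)) / (2 - (-3)) = 3
g[-2,2,3] = (-49 - (-4)) / (3 - (-2)) = -9
g[-3,-2,2,3] = (-9 - 3) / (3 - (-3)) = -2
g(z) = 12 + (-19)·(z + 3) + 3·(z + 3)(z + 2) + (-2)·(z + 3)(z + 2)(z - 2)
Expanding: g(z) = -2z^3 - 3z^2 + 4z - 3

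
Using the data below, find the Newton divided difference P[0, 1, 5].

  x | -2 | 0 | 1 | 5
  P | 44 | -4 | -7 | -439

-21

P[0,1] = (-7 - (-4)) / (1 - 0) = -3
P[1,5] = (-439 - (-7)) / (5 - 1) = -108
P[0,1,5] = (-108 - (-3)) / (5 - 0) = -21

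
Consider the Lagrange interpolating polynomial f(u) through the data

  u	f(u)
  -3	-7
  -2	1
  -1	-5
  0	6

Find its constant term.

6

L_0(u) = (u + 2)(u + 1)u / [-6] = -(1/6)u^3 - (1/2)u^2 - (1/3)u
L_1(u) = (u + 3)(u + 1)u / [2] = (1/2)u^3 + 2u^2 + (3/2)u
L_2(u) = (u + 3)(u + 2)u / [-2] = -(1/2)u^3 - (5/2)u^2 - 3u
L_3(u) = (u + 3)(u + 2)(u + 1) / [6] = (1/6)u^3 + u^2 + (11/6)u + 1
f(u) = (-7)·L_0 + 1·L_1 + (-5)·L_2 + 6·L_3
Only the constant term is needed; take it from each L_i and combine:
(-7)·(0) + 1·(0) + (-5)·(0) + 6·(1) = 6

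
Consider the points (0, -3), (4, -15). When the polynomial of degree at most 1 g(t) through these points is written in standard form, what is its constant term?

-3

L_0(t) = (t - 4) / [-4] = -(1/4)t + 1
L_1(t) = t / [4] = (1/4)t
g(t) = (-3)·L_0 + (-15)·L_1
Only the constant term is needed; take it from each L_i and combine:
(-3)·(1) + (-15)·(0) = -3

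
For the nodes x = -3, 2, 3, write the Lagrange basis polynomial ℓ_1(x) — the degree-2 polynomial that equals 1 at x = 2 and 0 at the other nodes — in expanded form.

ℓ_1(x) = (x + 3)(x - 3) / [(5)·(-1)]
       = (x^2 - 9) / (-5)

ℓ_1(x) = -(1/5)x^2 + 9/5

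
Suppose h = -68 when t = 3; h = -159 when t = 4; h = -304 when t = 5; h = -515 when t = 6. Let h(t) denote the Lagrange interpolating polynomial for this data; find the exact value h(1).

0

Evaluate each Lagrange basis at t = 1:
L_0(1) = (-3)·(-4)·(-5)/[(-1)·(-2)·(-3)] = 10
L_1(1) = (-2)·(-4)·(-5)/[(1)·(-1)·(-2)] = -20
L_2(1) = (-2)·(-3)·(-5)/[(2)·(1)·(-1)] = 15
L_3(1) = (-2)·(-3)·(-4)/[(3)·(2)·(1)] = -4
Sum: (-68)·(10) + (-159)·(-20) + (-304)·(15) + (-515)·(-4) = 0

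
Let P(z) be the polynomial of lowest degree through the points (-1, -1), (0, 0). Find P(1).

1

L_0(1) = (1)/[(-1)] = -1
L_1(1) = (2)/[(1)] = 2
Sum: (-1)·(-1) + 0 = 1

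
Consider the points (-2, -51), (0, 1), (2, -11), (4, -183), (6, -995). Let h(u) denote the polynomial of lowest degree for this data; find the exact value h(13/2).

-22253/16

Using Newton's divided-difference form:
h[-2,0] = (1 - (-51)) / (0 - (-2)) = 26
h[0,2] = (-11 - 1) / (2 - 0) = -6
h[2,4] = (-183 - (-11)) / (4 - 2) = -86
h[4,6] = (-995 - (-183)) / (6 - 4) = -406
h[-2,0,2] = (-6 - 26) / (2 - (-2)) = -8
h[0,2,4] = (-86 - (-6)) / (4 - 0) = -20
h[2,4,6] = (-406 - (-86)) / (6 - 2) = -80
h[-2,0,2,4] = (-20 - (-8)) / (4 - (-2)) = -2
h[0,2,4,6] = (-80 - (-20)) / (6 - 0) = -10
h[-2,0,2,4,6] = (-10 - (-2)) / (6 - (-2)) = -1
h(13/2) = -51 + 26·(17/2) + (-8)·(17/2)·(13/2) + (-2)·(17/2)·(13/2)·(9/2) + (-1)·(17/2)·(13/2)·(9/2)·(5/2) = -22253/16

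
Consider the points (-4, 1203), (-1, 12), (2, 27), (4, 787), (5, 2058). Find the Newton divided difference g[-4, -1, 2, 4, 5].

g[-4,-1] = (12 - 1203) / (-1 - (-4)) = -397
g[-1,2] = (27 - 12) / (2 - (-1)) = 5
g[2,4] = (787 - 27) / (4 - 2) = 380
g[4,5] = (2058 - 787) / (5 - 4) = 1271
g[-4,-1,2] = (5 - (-397)) / (2 - (-4)) = 67
g[-1,2,4] = (380 - 5) / (4 - (-1)) = 75
g[2,4,5] = (1271 - 380) / (5 - 2) = 297
g[-4,-1,2,4] = (75 - 67) / (4 - (-4)) = 1
g[-1,2,4,5] = (297 - 75) / (5 - (-1)) = 37
g[-4,-1,2,4,5] = (37 - 1) / (5 - (-4)) = 4

4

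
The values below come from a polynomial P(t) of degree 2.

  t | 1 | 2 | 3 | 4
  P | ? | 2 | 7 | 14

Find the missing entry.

-1

The 3 known values determine P uniquely (degree ≤ 2).
L_0(1) = (-2)·(-3)/[(-1)·(-2)] = 3
L_1(1) = (-1)·(-3)/[(1)·(-1)] = -3
L_2(1) = (-1)·(-2)/[(2)·(1)] = 1
Sum: 2·(3) + 7·(-3) + 14·(1) = -1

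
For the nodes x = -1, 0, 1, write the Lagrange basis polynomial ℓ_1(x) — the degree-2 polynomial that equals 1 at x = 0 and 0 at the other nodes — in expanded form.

ℓ_1(x) = (x + 1)(x - 1) / [(1)·(-1)]
       = (x^2 - 1) / (-1)

ℓ_1(x) = -x^2 + 1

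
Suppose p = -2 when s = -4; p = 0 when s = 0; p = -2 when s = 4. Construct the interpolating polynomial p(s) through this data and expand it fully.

p(s) = -(1/8)s^2

Build the Lagrange basis polynomials:
L_0(s) = s(s - 4) / [32] = (1/32)s^2 - (1/8)s
L_1(s) = (s + 4)(s - 4) / [-16] = -(1/16)s^2 + 1
L_2(s) = (s + 4)s / [32] = (1/32)s^2 + (1/8)s
p(s) = (-2)·L_0 + 0·L_1 + (-2)·L_2
  (-2)·L_0(s) = -(1/16)s^2 + (1/4)s
  0·L_1(s) = 0
  (-2)·L_2(s) = -(1/16)s^2 - (1/4)s
Adding term by term: -(1/8)s^2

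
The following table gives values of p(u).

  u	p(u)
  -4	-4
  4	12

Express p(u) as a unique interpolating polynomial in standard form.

p(u) = 2u + 4

Build the Lagrange basis polynomials:
L_0(u) = (u - 4) / [-8] = -(1/8)u + 1/2
L_1(u) = (u + 4) / [8] = (1/8)u + 1/2
p(u) = (-4)·L_0 + 12·L_1
  (-4)·L_0(u) = (1/2)u - 2
  12·L_1(u) = (3/2)u + 6
Adding term by term: 2u + 4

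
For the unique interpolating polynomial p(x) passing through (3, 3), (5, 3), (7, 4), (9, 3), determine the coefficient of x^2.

L_0(x) = (x - 5)(x - 7)(x - 9) / [-48] = -(1/48)x^3 + (7/16)x^2 - (143/48)x + 105/16
L_1(x) = (x - 3)(x - 7)(x - 9) / [16] = (1/16)x^3 - (19/16)x^2 + (111/16)x - 189/16
L_2(x) = (x - 3)(x - 5)(x - 9) / [-16] = -(1/16)x^3 + (17/16)x^2 - (87/16)x + 135/16
L_3(x) = (x - 3)(x - 5)(x - 7) / [48] = (1/48)x^3 - (5/16)x^2 + (71/48)x - 35/16
p(x) = 3·L_0 + 3·L_1 + 4·L_2 + 3·L_3
Only the coefficient of x^2 is needed; take it from each L_i and combine:
3·(7/16) + 3·(-19/16) + 4·(17/16) + 3·(-5/16) = 17/16

17/16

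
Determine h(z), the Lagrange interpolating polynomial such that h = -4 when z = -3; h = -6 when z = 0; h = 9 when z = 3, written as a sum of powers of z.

h(z) = (17/18)z^2 + (13/6)z - 6

Build the Lagrange basis polynomials:
L_0(z) = z(z - 3) / [18] = (1/18)z^2 - (1/6)z
L_1(z) = (z + 3)(z - 3) / [-9] = -(1/9)z^2 + 1
L_2(z) = (z + 3)z / [18] = (1/18)z^2 + (1/6)z
h(z) = (-4)·L_0 + (-6)·L_1 + 9·L_2
  (-4)·L_0(z) = -(2/9)z^2 + (2/3)z
  (-6)·L_1(z) = (2/3)z^2 - 6
  9·L_2(z) = (1/2)z^2 + (3/2)z
Adding term by term: (17/18)z^2 + (13/6)z - 6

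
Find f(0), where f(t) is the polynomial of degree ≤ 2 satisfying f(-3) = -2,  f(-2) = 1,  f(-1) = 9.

22

Evaluate each Lagrange basis at t = 0:
L_0(0) = (2)·(1)/[(-1)·(-2)] = 1
L_1(0) = (3)·(1)/[(1)·(-1)] = -3
L_2(0) = (3)·(2)/[(2)·(1)] = 3
Sum: (-2)·(1) + 1·(-3) + 9·(3) = 22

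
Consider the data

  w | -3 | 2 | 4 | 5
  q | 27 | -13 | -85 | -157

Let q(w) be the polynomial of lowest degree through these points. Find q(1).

L_0(1) = (-1)·(-3)·(-4)/[(-5)·(-7)·(-8)] = 3/70
L_1(1) = (4)·(-3)·(-4)/[(5)·(-2)·(-3)] = 8/5
L_2(1) = (4)·(-1)·(-4)/[(7)·(2)·(-1)] = -8/7
L_3(1) = (4)·(-1)·(-3)/[(8)·(3)·(1)] = 1/2
Sum: 27·(3/70) + (-13)·(8/5) + (-85)·(-8/7) + (-157)·(1/2) = -1

-1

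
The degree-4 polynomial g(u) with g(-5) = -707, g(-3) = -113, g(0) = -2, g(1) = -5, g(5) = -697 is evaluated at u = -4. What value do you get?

-310

Using Newton's divided-difference form:
g[-5,-3] = (-113 - (-707)) / (-3 - (-5)) = 297
g[-3,0] = (-2 - (-113)) / (0 - (-3)) = 37
g[0,1] = (-5 - (-2)) / (1 - 0) = -3
g[1,5] = (-697 - (-5)) / (5 - 1) = -173
g[-5,-3,0] = (37 - 297) / (0 - (-5)) = -52
g[-3,0,1] = (-3 - 37) / (1 - (-3)) = -10
g[0,1,5] = (-173 - (-3)) / (5 - 0) = -34
g[-5,-3,0,1] = (-10 - (-52)) / (1 - (-5)) = 7
g[-3,0,1,5] = (-34 - (-10)) / (5 - (-3)) = -3
g[-5,-3,0,1,5] = (-3 - 7) / (5 - (-5)) = -1
g(-4) = -707 + 297·(1) + (-52)·(1)·(-1) + 7·(1)·(-1)·(-4) + (-1)·(1)·(-1)·(-4)·(-5) = -310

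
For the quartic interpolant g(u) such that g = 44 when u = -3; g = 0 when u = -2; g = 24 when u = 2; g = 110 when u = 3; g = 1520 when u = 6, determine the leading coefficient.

1

Build the Lagrange basis polynomials:
L_0(u) = (u + 2)(u - 2)(u - 3)(u - 6) / [270] = (1/270)u^4 - (1/30)u^3 + (7/135)u^2 + (2/15)u - 4/15
L_1(u) = (u + 3)(u - 2)(u - 3)(u - 6) / [-160] = -(1/160)u^4 + (1/20)u^3 - (3/160)u^2 - (9/20)u + 27/40
L_2(u) = (u + 3)(u + 2)(u - 3)(u - 6) / [80] = (1/80)u^4 - (1/20)u^3 - (21/80)u^2 + (9/20)u + 27/20
L_3(u) = (u + 3)(u + 2)(u - 2)(u - 6) / [-90] = -(1/90)u^4 + (1/30)u^3 + (11/45)u^2 - (2/15)u - 4/5
L_4(u) = (u + 3)(u + 2)(u - 2)(u - 3) / [864] = (1/864)u^4 - (13/864)u^2 + 1/24
g(u) = 44·L_0 + 0·L_1 + 24·L_2 + 110·L_3 + 1520·L_4
Only the coefficient of u^4 is needed; take it from each L_i and combine:
44·(1/270) + 0·(-1/160) + 24·(1/80) + 110·(-1/90) + 1520·(1/864) = 1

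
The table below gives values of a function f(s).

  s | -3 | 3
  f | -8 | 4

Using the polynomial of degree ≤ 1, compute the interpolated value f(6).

L_0(6) = (3)/[(-6)] = -1/2
L_1(6) = (9)/[(6)] = 3/2
Sum: (-8)·(-1/2) + 4·(3/2) = 10

10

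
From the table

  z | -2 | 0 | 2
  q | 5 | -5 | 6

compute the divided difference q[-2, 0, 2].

q[-2,0] = (-5 - 5) / (0 - (-2)) = -5
q[0,2] = (6 - (-5)) / (2 - 0) = 11/2
q[-2,0,2] = (11/2 - (-5)) / (2 - (-2)) = 21/8

21/8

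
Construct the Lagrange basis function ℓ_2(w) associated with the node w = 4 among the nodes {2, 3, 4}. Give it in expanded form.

ℓ_2(w) = (w - 2)(w - 3) / [(2)·(1)]
       = (w^2 - 5w + 6) / (2)

ℓ_2(w) = (1/2)w^2 - (5/2)w + 3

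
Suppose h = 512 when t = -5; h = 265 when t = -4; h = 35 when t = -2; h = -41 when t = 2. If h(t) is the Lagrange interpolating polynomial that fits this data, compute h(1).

-10

Evaluate each Lagrange basis at t = 1:
L_0(1) = (5)·(3)·(-1)/[(-1)·(-3)·(-7)] = 5/7
L_1(1) = (6)·(3)·(-1)/[(1)·(-2)·(-6)] = -3/2
L_2(1) = (6)·(5)·(-1)/[(3)·(2)·(-4)] = 5/4
L_3(1) = (6)·(5)·(3)/[(7)·(6)·(4)] = 15/28
Sum: 512·(5/7) + 265·(-3/2) + 35·(5/4) + (-41)·(15/28) = -10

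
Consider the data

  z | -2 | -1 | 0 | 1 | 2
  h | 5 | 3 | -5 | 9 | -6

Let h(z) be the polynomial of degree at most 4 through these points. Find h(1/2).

75/128

Evaluate each Lagrange basis at z = 1/2:
L_0(1/2) = (3/2)·(1/2)·(-1/2)·(-3/2)/[(-1)·(-2)·(-3)·(-4)] = 3/128
L_1(1/2) = (5/2)·(1/2)·(-1/2)·(-3/2)/[(1)·(-1)·(-2)·(-3)] = -5/32
L_2(1/2) = (5/2)·(3/2)·(-1/2)·(-3/2)/[(2)·(1)·(-1)·(-2)] = 45/64
L_3(1/2) = (5/2)·(3/2)·(1/2)·(-3/2)/[(3)·(2)·(1)·(-1)] = 15/32
L_4(1/2) = (5/2)·(3/2)·(1/2)·(-1/2)/[(4)·(3)·(2)·(1)] = -5/128
Sum: 5·(3/128) + 3·(-5/32) + (-5)·(45/64) + 9·(15/32) + (-6)·(-5/128) = 75/128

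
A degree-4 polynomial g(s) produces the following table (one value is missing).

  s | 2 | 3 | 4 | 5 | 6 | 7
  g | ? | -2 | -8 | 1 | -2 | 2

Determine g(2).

92

The 5 known values determine g uniquely (degree ≤ 4).
Evaluate each Lagrange basis at s = 2:
L_0(2) = (-2)·(-3)·(-4)·(-5)/[(-1)·(-2)·(-3)·(-4)] = 5
L_1(2) = (-1)·(-3)·(-4)·(-5)/[(1)·(-1)·(-2)·(-3)] = -10
L_2(2) = (-1)·(-2)·(-4)·(-5)/[(2)·(1)·(-1)·(-2)] = 10
L_3(2) = (-1)·(-2)·(-3)·(-5)/[(3)·(2)·(1)·(-1)] = -5
L_4(2) = (-1)·(-2)·(-3)·(-4)/[(4)·(3)·(2)·(1)] = 1
Sum: (-2)·(5) + (-8)·(-10) + 1·(10) + (-2)·(-5) + 2·(1) = 92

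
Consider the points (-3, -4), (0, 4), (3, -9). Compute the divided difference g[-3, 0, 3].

g[-3,0] = (4 - (-4)) / (0 - (-3)) = 8/3
g[0,3] = (-9 - 4) / (3 - 0) = -13/3
g[-3,0,3] = (-13/3 - 8/3) / (3 - (-3)) = -7/6

-7/6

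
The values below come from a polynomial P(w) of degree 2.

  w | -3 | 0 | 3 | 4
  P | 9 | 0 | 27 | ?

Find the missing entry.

44

The 3 known values determine P uniquely (degree ≤ 2).
Evaluate each Lagrange basis at w = 4:
L_0(4) = (4)·(1)/[(-3)·(-6)] = 2/9
L_1(4) = (7)·(1)/[(3)·(-3)] = -7/9
L_2(4) = (7)·(4)/[(6)·(3)] = 14/9
Sum: 9·(2/9) + 0 + 27·(14/9) = 44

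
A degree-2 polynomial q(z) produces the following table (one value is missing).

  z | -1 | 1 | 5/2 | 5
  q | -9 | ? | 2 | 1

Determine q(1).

-33/35

The 3 known values determine q uniquely (degree ≤ 2).
L_0(1) = (-3/2)·(-4)/[(-7/2)·(-6)] = 2/7
L_1(1) = (2)·(-4)/[(7/2)·(-5/2)] = 32/35
L_2(1) = (2)·(-3/2)/[(6)·(5/2)] = -1/5
Sum: (-9)·(2/7) + 2·(32/35) + 1·(-1/5) = -33/35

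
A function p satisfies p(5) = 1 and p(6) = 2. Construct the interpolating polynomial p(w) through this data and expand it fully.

p(w) = w - 4

L_0(w) = (w - 6) / [-1] = -w + 6
L_1(w) = (w - 5) / [1] = w - 5
p(w) = 1·L_0 + 2·L_1
  1·L_0(w) = -w + 6
  2·L_1(w) = 2w - 10
Adding term by term: w - 4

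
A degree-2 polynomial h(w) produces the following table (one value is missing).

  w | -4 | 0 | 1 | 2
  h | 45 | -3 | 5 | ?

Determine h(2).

The 3 known values determine h uniquely (degree ≤ 2).
Evaluate each Lagrange basis at w = 2:
L_0(2) = (2)·(1)/[(-4)·(-5)] = 1/10
L_1(2) = (6)·(1)/[(4)·(-1)] = -3/2
L_2(2) = (6)·(2)/[(5)·(1)] = 12/5
Sum: 45·(1/10) + (-3)·(-3/2) + 5·(12/5) = 21

21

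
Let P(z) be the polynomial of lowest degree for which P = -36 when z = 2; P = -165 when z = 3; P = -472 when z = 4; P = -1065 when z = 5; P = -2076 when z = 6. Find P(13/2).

L_0(13/2) = (7/2)·(5/2)·(3/2)·(1/2)/[(-1)·(-2)·(-3)·(-4)] = 35/128
L_1(13/2) = (9/2)·(5/2)·(3/2)·(1/2)/[(1)·(-1)·(-2)·(-3)] = -45/32
L_2(13/2) = (9/2)·(7/2)·(3/2)·(1/2)/[(2)·(1)·(-1)·(-2)] = 189/64
L_3(13/2) = (9/2)·(7/2)·(5/2)·(1/2)/[(3)·(2)·(1)·(-1)] = -105/32
L_4(13/2) = (9/2)·(7/2)·(5/2)·(3/2)/[(4)·(3)·(2)·(1)] = 315/128
Sum: (-36)·(35/128) + (-165)·(-45/32) + (-472)·(189/64) + (-1065)·(-105/32) + (-2076)·(315/128) = -44577/16

-44577/16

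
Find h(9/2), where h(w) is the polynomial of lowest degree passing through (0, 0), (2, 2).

L_0(9/2) = (5/2)/[(-2)] = -5/4
L_1(9/2) = (9/2)/[(2)] = 9/4
Sum: 0 + 2·(9/4) = 9/2

9/2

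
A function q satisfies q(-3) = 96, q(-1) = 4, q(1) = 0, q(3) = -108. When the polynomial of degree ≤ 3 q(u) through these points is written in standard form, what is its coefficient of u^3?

-4

The leading coefficient equals the top divided difference q[-3,-1,1,3].
q[-3,-1] = (4 - 96) / (-1 - (-3)) = -46
q[-1,1] = (0 - 4) / (1 - (-1)) = -2
q[1,3] = (-108 - 0) / (3 - 1) = -54
q[-3,-1,1] = (-2 - (-46)) / (1 - (-3)) = 11
q[-1,1,3] = (-54 - (-2)) / (3 - (-1)) = -13
q[-3,-1,1,3] = (-13 - 11) / (3 - (-3)) = -4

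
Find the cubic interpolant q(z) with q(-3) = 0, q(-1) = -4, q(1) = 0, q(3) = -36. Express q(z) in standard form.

q(z) = -z^3 - 2z^2 + 3z

Newton's divided differences:
q[-3,-1] = (-4 - 0) / (-1 - (-3)) = -2
q[-1,1] = (0 - (-4)) / (1 - (-1)) = 2
q[1,3] = (-36 - 0) / (3 - 1) = -18
q[-3,-1,1] = (2 - (-2)) / (1 - (-3)) = 1
q[-1,1,3] = (-18 - 2) / (3 - (-1)) = -5
q[-3,-1,1,3] = (-5 - 1) / (3 - (-3)) = -1
q(z) = (-2)·(z + 3) + 1·(z + 3)(z + 1) + (-1)·(z + 3)(z + 1)(z - 1)
Expanding: q(z) = -z^3 - 2z^2 + 3z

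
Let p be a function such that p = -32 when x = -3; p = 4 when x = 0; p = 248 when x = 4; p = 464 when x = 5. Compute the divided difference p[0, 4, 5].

31

p[0,4] = (248 - 4) / (4 - 0) = 61
p[4,5] = (464 - 248) / (5 - 4) = 216
p[0,4,5] = (216 - 61) / (5 - 0) = 31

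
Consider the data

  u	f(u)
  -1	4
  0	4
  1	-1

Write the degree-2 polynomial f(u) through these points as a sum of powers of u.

f(u) = -(5/2)u^2 - (5/2)u + 4

Build the Lagrange basis polynomials:
L_0(u) = u(u - 1) / [2] = (1/2)u^2 - (1/2)u
L_1(u) = (u + 1)(u - 1) / [-1] = -u^2 + 1
L_2(u) = (u + 1)u / [2] = (1/2)u^2 + (1/2)u
f(u) = 4·L_0 + 4·L_1 + (-1)·L_2
  4·L_0(u) = 2u^2 - 2u
  4·L_1(u) = -4u^2 + 4
  (-1)·L_2(u) = -(1/2)u^2 - (1/2)u
Adding term by term: -(5/2)u^2 - (5/2)u + 4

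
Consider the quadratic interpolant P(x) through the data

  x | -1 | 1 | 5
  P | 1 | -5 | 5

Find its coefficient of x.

-3

L_0(x) = (x - 1)(x - 5) / [12] = (1/12)x^2 - (1/2)x + 5/12
L_1(x) = (x + 1)(x - 5) / [-8] = -(1/8)x^2 + (1/2)x + 5/8
L_2(x) = (x + 1)(x - 1) / [24] = (1/24)x^2 - 1/24
P(x) = 1·L_0 + (-5)·L_1 + 5·L_2
Only the coefficient of x is needed; take it from each L_i and combine:
1·(-1/2) + (-5)·(1/2) + 5·(0) = -3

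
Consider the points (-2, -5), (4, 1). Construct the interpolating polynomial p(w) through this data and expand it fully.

p(w) = w - 3

Build the Lagrange basis polynomials:
L_0(w) = (w - 4) / [-6] = -(1/6)w + 2/3
L_1(w) = (w + 2) / [6] = (1/6)w + 1/3
p(w) = (-5)·L_0 + 1·L_1
  (-5)·L_0(w) = (5/6)w - 10/3
  1·L_1(w) = (1/6)w + 1/3
Adding term by term: w - 3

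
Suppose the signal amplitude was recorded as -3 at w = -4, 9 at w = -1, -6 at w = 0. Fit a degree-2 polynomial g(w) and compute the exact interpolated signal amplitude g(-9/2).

Using Newton's divided-difference form:
g[-4,-1] = (9 - (-3)) / (-1 - (-4)) = 4
g[-1,0] = (-6 - 9) / (0 - (-1)) = -15
g[-4,-1,0] = (-15 - 4) / (0 - (-4)) = -19/4
g(-9/2) = -3 + 4·(-1/2) + (-19/4)·(-1/2)·(-7/2) = -213/16

-213/16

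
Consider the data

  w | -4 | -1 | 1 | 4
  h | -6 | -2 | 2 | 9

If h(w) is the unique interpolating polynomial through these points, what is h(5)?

57/5

L_0(5) = (6)·(4)·(1)/[(-3)·(-5)·(-8)] = -1/5
L_1(5) = (9)·(4)·(1)/[(3)·(-2)·(-5)] = 6/5
L_2(5) = (9)·(6)·(1)/[(5)·(2)·(-3)] = -9/5
L_3(5) = (9)·(6)·(4)/[(8)·(5)·(3)] = 9/5
Sum: (-6)·(-1/5) + (-2)·(6/5) + 2·(-9/5) + 9·(9/5) = 57/5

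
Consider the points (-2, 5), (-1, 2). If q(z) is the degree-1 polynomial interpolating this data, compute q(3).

Evaluate each Lagrange basis at z = 3:
L_0(3) = (4)/[(-1)] = -4
L_1(3) = (5)/[(1)] = 5
Sum: 5·(-4) + 2·(5) = -10

-10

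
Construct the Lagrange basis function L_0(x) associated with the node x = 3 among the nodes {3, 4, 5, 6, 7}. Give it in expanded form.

L_0(x) = (x - 4)(x - 5)(x - 6)(x - 7) / [(-1)·(-2)·(-3)·(-4)]
       = (x^4 - 22x^3 + 179x^2 - 638x + 840) / (24)

L_0(x) = (1/24)x^4 - (11/12)x^3 + (179/24)x^2 - (319/12)x + 35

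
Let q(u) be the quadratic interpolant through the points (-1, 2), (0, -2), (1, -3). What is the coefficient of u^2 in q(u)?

The leading coefficient equals the top divided difference q[-1,0,1].
q[-1,0] = (-2 - 2) / (0 - (-1)) = -4
q[0,1] = (-3 - (-2)) / (1 - 0) = -1
q[-1,0,1] = (-1 - (-4)) / (1 - (-1)) = 3/2

3/2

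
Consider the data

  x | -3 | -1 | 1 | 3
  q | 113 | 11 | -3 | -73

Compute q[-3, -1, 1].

11

q[-3,-1] = (11 - 113) / (-1 - (-3)) = -51
q[-1,1] = (-3 - 11) / (1 - (-1)) = -7
q[-3,-1,1] = (-7 - (-51)) / (1 - (-3)) = 11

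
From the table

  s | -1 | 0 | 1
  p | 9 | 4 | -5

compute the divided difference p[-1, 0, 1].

-2

p[-1,0] = (4 - 9) / (0 - (-1)) = -5
p[0,1] = (-5 - 4) / (1 - 0) = -9
p[-1,0,1] = (-9 - (-5)) / (1 - (-1)) = -2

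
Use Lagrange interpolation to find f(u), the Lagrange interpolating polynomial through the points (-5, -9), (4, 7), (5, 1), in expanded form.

Build the Lagrange basis polynomials:
L_0(u) = (u - 4)(u - 5) / [90] = (1/90)u^2 - (1/10)u + 2/9
L_1(u) = (u + 5)(u - 5) / [-9] = -(1/9)u^2 + 25/9
L_2(u) = (u + 5)(u - 4) / [10] = (1/10)u^2 + (1/10)u - 2
f(u) = (-9)·L_0 + 7·L_1 + 1·L_2
  (-9)·L_0(u) = -(1/10)u^2 + (9/10)u - 2
  7·L_1(u) = -(7/9)u^2 + 175/9
  1·L_2(u) = (1/10)u^2 + (1/10)u - 2
Adding term by term: -(7/9)u^2 + u + 139/9

f(u) = -(7/9)u^2 + u + 139/9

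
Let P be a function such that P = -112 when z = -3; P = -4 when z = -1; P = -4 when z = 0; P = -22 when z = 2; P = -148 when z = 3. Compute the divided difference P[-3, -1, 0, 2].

3

P[-3,-1] = (-4 - (-112)) / (-1 - (-3)) = 54
P[-1,0] = (-4 - (-4)) / (0 - (-1)) = 0
P[0,2] = (-22 - (-4)) / (2 - 0) = -9
P[-3,-1,0] = (0 - 54) / (0 - (-3)) = -18
P[-1,0,2] = (-9 - 0) / (2 - (-1)) = -3
P[-3,-1,0,2] = (-3 - (-18)) / (2 - (-3)) = 3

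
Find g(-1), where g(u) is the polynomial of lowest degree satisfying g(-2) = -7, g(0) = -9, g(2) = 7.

-41/4

L_0(-1) = (-1)·(-3)/[(-2)·(-4)] = 3/8
L_1(-1) = (1)·(-3)/[(2)·(-2)] = 3/4
L_2(-1) = (1)·(-1)/[(4)·(2)] = -1/8
Sum: (-7)·(3/8) + (-9)·(3/4) + 7·(-1/8) = -41/4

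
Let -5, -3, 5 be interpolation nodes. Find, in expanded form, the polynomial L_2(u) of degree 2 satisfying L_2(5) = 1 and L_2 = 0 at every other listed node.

L_2(u) = (u + 5)(u + 3) / [(10)·(8)]
       = (u^2 + 8u + 15) / (80)

L_2(u) = (1/80)u^2 + (1/10)u + 3/16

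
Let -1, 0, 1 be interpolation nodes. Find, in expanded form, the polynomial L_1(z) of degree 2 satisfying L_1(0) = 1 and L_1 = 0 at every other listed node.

L_1(z) = -z^2 + 1

L_1(z) = (z + 1)(z - 1) / [(1)·(-1)]
       = (z^2 - 1) / (-1)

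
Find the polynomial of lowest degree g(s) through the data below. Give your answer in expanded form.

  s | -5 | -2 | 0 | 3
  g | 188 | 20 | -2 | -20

Build the Lagrange basis polynomials:
L_0(s) = (s + 2)s(s - 3) / [-120] = -(1/120)s^3 + (1/120)s^2 + (1/20)s
L_1(s) = (s + 5)s(s - 3) / [30] = (1/30)s^3 + (1/15)s^2 - (1/2)s
L_2(s) = (s + 5)(s + 2)(s - 3) / [-30] = -(1/30)s^3 - (2/15)s^2 + (11/30)s + 1
L_3(s) = (s + 5)(s + 2)s / [120] = (1/120)s^3 + (7/120)s^2 + (1/12)s
g(s) = 188·L_0 + 20·L_1 + (-2)·L_2 + (-20)·L_3
  188·L_0(s) = -(47/30)s^3 + (47/30)s^2 + (47/5)s
  20·L_1(s) = (2/3)s^3 + (4/3)s^2 - 10s
  (-2)·L_2(s) = (1/15)s^3 + (4/15)s^2 - (11/15)s - 2
  (-20)·L_3(s) = -(1/6)s^3 - (7/6)s^2 - (5/3)s
Adding term by term: -s^3 + 2s^2 - 3s - 2

g(s) = -s^3 + 2s^2 - 3s - 2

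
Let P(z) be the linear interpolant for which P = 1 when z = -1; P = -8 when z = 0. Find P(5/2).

-61/2

L_0(5/2) = (5/2)/[(-1)] = -5/2
L_1(5/2) = (7/2)/[(1)] = 7/2
Sum: 1·(-5/2) + (-8)·(7/2) = -61/2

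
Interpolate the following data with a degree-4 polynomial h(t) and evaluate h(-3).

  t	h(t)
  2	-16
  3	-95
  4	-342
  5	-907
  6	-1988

L_0(-3) = (-6)·(-7)·(-8)·(-9)/[(-1)·(-2)·(-3)·(-4)] = 126
L_1(-3) = (-5)·(-7)·(-8)·(-9)/[(1)·(-1)·(-2)·(-3)] = -420
L_2(-3) = (-5)·(-6)·(-8)·(-9)/[(2)·(1)·(-1)·(-2)] = 540
L_3(-3) = (-5)·(-6)·(-7)·(-9)/[(3)·(2)·(1)·(-1)] = -315
L_4(-3) = (-5)·(-6)·(-7)·(-8)/[(4)·(3)·(2)·(1)] = 70
Sum: (-16)·(126) + (-95)·(-420) + (-342)·(540) + (-907)·(-315) + (-1988)·(70) = -251

-251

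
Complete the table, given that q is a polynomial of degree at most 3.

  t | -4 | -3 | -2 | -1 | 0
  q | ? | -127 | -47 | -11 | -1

-269

The 4 known values determine q uniquely (degree ≤ 3).
Evaluate each Lagrange basis at t = -4:
L_0(-4) = (-2)·(-3)·(-4)/[(-1)·(-2)·(-3)] = 4
L_1(-4) = (-1)·(-3)·(-4)/[(1)·(-1)·(-2)] = -6
L_2(-4) = (-1)·(-2)·(-4)/[(2)·(1)·(-1)] = 4
L_3(-4) = (-1)·(-2)·(-3)/[(3)·(2)·(1)] = -1
Sum: (-127)·(4) + (-47)·(-6) + (-11)·(4) + (-1)·(-1) = -269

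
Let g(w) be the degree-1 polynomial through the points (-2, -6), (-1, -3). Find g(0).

Evaluate each Lagrange basis at w = 0:
L_0(0) = (1)/[(-1)] = -1
L_1(0) = (2)/[(1)] = 2
Sum: (-6)·(-1) + (-3)·(2) = 0

0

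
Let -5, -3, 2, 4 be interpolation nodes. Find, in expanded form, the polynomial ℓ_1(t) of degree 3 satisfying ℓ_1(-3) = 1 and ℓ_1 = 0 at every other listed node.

ℓ_1(t) = (1/70)t^3 - (1/70)t^2 - (11/35)t + 4/7

ℓ_1(t) = (t + 5)(t - 2)(t - 4) / [(2)·(-5)·(-7)]
       = (t^3 - t^2 - 22t + 40) / (70)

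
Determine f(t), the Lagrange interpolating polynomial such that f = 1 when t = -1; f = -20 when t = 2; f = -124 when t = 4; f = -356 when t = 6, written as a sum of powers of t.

Build the Lagrange basis polynomials:
L_0(t) = (t - 2)(t - 4)(t - 6) / [-105] = -(1/105)t^3 + (4/35)t^2 - (44/105)t + 16/35
L_1(t) = (t + 1)(t - 4)(t - 6) / [24] = (1/24)t^3 - (3/8)t^2 + (7/12)t + 1
L_2(t) = (t + 1)(t - 2)(t - 6) / [-20] = -(1/20)t^3 + (7/20)t^2 - (1/5)t - 3/5
L_3(t) = (t + 1)(t - 2)(t - 4) / [56] = (1/56)t^3 - (5/56)t^2 + (1/28)t + 1/7
f(t) = 1·L_0 + (-20)·L_1 + (-124)·L_2 + (-356)·L_3
  1·L_0(t) = -(1/105)t^3 + (4/35)t^2 - (44/105)t + 16/35
  (-20)·L_1(t) = -(5/6)t^3 + (15/2)t^2 - (35/3)t - 20
  (-124)·L_2(t) = (31/5)t^3 - (217/5)t^2 + (124/5)t + 372/5
  (-356)·L_3(t) = -(89/14)t^3 + (445/14)t^2 - (89/7)t - 356/7
Adding term by term: -t^3 - 4t^2 + 4

f(t) = -t^3 - 4t^2 + 4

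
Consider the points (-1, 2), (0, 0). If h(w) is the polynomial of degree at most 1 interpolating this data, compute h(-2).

4

Evaluate each Lagrange basis at w = -2:
L_0(-2) = (-2)/[(-1)] = 2
L_1(-2) = (-1)/[(1)] = -1
Sum: 2·(2) + 0 = 4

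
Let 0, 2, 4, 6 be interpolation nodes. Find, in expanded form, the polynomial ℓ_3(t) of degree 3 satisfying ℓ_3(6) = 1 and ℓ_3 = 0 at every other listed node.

ℓ_3(t) = t(t - 2)(t - 4) / [(6)·(4)·(2)]
       = (t^3 - 6t^2 + 8t) / (48)

ℓ_3(t) = (1/48)t^3 - (1/8)t^2 + (1/6)t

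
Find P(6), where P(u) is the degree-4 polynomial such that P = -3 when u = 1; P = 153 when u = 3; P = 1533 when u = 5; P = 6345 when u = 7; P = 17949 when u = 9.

3327

Using Newton's divided-difference form:
P[1,3] = (153 - (-3)) / (3 - 1) = 78
P[3,5] = (1533 - 153) / (5 - 3) = 690
P[5,7] = (6345 - 1533) / (7 - 5) = 2406
P[7,9] = (17949 - 6345) / (9 - 7) = 5802
P[1,3,5] = (690 - 78) / (5 - 1) = 153
P[3,5,7] = (2406 - 690) / (7 - 3) = 429
P[5,7,9] = (5802 - 2406) / (9 - 5) = 849
P[1,3,5,7] = (429 - 153) / (7 - 1) = 46
P[3,5,7,9] = (849 - 429) / (9 - 3) = 70
P[1,3,5,7,9] = (70 - 46) / (9 - 1) = 3
P(6) = -3 + 78·(5) + 153·(5)·(3) + 46·(5)·(3)·(1) + 3·(5)·(3)·(1)·(-1) = 3327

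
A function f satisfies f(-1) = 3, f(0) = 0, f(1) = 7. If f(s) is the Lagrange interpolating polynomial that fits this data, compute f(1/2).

9/4

Evaluate each Lagrange basis at s = 1/2:
L_0(1/2) = (1/2)·(-1/2)/[(-1)·(-2)] = -1/8
L_1(1/2) = (3/2)·(-1/2)/[(1)·(-1)] = 3/4
L_2(1/2) = (3/2)·(1/2)/[(2)·(1)] = 3/8
Sum: 3·(-1/8) + 0 + 7·(3/8) = 9/4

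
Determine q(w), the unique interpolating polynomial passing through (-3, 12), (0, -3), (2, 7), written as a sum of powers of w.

Build the Lagrange basis polynomials:
L_0(w) = w(w - 2) / [15] = (1/15)w^2 - (2/15)w
L_1(w) = (w + 3)(w - 2) / [-6] = -(1/6)w^2 - (1/6)w + 1
L_2(w) = (w + 3)w / [10] = (1/10)w^2 + (3/10)w
q(w) = 12·L_0 + (-3)·L_1 + 7·L_2
  12·L_0(w) = (4/5)w^2 - (8/5)w
  (-3)·L_1(w) = (1/2)w^2 + (1/2)w - 3
  7·L_2(w) = (7/10)w^2 + (21/10)w
Adding term by term: 2w^2 + w - 3

q(w) = 2w^2 + w - 3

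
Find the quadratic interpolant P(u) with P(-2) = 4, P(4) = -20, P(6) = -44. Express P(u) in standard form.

L_0(u) = (u - 4)(u - 6) / [48] = (1/48)u^2 - (5/24)u + 1/2
L_1(u) = (u + 2)(u - 6) / [-12] = -(1/12)u^2 + (1/3)u + 1
L_2(u) = (u + 2)(u - 4) / [16] = (1/16)u^2 - (1/8)u - 1/2
P(u) = 4·L_0 + (-20)·L_1 + (-44)·L_2
  4·L_0(u) = (1/12)u^2 - (5/6)u + 2
  (-20)·L_1(u) = (5/3)u^2 - (20/3)u - 20
  (-44)·L_2(u) = -(11/4)u^2 + (11/2)u + 22
Adding term by term: -u^2 - 2u + 4

P(u) = -u^2 - 2u + 4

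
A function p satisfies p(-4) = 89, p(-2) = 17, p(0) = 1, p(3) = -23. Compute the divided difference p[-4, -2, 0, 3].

p[-4,-2] = (17 - 89) / (-2 - (-4)) = -36
p[-2,0] = (1 - 17) / (0 - (-2)) = -8
p[0,3] = (-23 - 1) / (3 - 0) = -8
p[-4,-2,0] = (-8 - (-36)) / (0 - (-4)) = 7
p[-2,0,3] = (-8 - (-8)) / (3 - (-2)) = 0
p[-4,-2,0,3] = (0 - 7) / (3 - (-4)) = -1

-1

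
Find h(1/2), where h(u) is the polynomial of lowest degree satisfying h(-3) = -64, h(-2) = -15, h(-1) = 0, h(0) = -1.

-15/8

Evaluate each Lagrange basis at u = 1/2:
L_0(1/2) = (5/2)·(3/2)·(1/2)/[(-1)·(-2)·(-3)] = -5/16
L_1(1/2) = (7/2)·(3/2)·(1/2)/[(1)·(-1)·(-2)] = 21/16
L_2(1/2) = (7/2)·(5/2)·(1/2)/[(2)·(1)·(-1)] = -35/16
L_3(1/2) = (7/2)·(5/2)·(3/2)/[(3)·(2)·(1)] = 35/16
Sum: (-64)·(-5/16) + (-15)·(21/16) + 0 + (-1)·(35/16) = -15/8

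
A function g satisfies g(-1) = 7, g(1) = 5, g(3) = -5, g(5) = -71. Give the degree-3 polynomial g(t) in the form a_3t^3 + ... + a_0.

Build the Lagrange basis polynomials:
L_0(t) = (t - 1)(t - 3)(t - 5) / [-48] = -(1/48)t^3 + (3/16)t^2 - (23/48)t + 5/16
L_1(t) = (t + 1)(t - 3)(t - 5) / [16] = (1/16)t^3 - (7/16)t^2 + (7/16)t + 15/16
L_2(t) = (t + 1)(t - 1)(t - 5) / [-16] = -(1/16)t^3 + (5/16)t^2 + (1/16)t - 5/16
L_3(t) = (t + 1)(t - 1)(t - 3) / [48] = (1/48)t^3 - (1/16)t^2 - (1/48)t + 1/16
g(t) = 7·L_0 + 5·L_1 + (-5)·L_2 + (-71)·L_3
  7·L_0(t) = -(7/48)t^3 + (21/16)t^2 - (161/48)t + 35/16
  5·L_1(t) = (5/16)t^3 - (35/16)t^2 + (35/16)t + 75/16
  (-5)·L_2(t) = (5/16)t^3 - (25/16)t^2 - (5/16)t + 25/16
  (-71)·L_3(t) = -(71/48)t^3 + (71/16)t^2 + (71/48)t - 71/16
Adding term by term: -t^3 + 2t^2 + 4

g(t) = -t^3 + 2t^2 + 4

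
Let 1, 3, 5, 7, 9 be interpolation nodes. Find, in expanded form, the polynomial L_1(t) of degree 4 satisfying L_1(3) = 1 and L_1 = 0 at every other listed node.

L_1(t) = (t - 1)(t - 5)(t - 7)(t - 9) / [(2)·(-2)·(-4)·(-6)]
       = (t^4 - 22t^3 + 164t^2 - 458t + 315) / (-96)

L_1(t) = -(1/96)t^4 + (11/48)t^3 - (41/24)t^2 + (229/48)t - 105/32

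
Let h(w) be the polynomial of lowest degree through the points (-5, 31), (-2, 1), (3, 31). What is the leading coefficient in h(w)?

2

Build the Lagrange basis polynomials:
L_0(w) = (w + 2)(w - 3) / [24] = (1/24)w^2 - (1/24)w - 1/4
L_1(w) = (w + 5)(w - 3) / [-15] = -(1/15)w^2 - (2/15)w + 1
L_2(w) = (w + 5)(w + 2) / [40] = (1/40)w^2 + (7/40)w + 1/4
h(w) = 31·L_0 + 1·L_1 + 31·L_2
Only the coefficient of w^2 is needed; take it from each L_i and combine:
31·(1/24) + 1·(-1/15) + 31·(1/40) = 2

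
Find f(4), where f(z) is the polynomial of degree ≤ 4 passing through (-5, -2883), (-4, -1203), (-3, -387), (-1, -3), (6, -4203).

-723

Evaluate each Lagrange basis at z = 4:
L_0(4) = (8)·(7)·(5)·(-2)/[(-1)·(-2)·(-4)·(-11)] = -70/11
L_1(4) = (9)·(7)·(5)·(-2)/[(1)·(-1)·(-3)·(-10)] = 21
L_2(4) = (9)·(8)·(5)·(-2)/[(2)·(1)·(-2)·(-9)] = -20
L_3(4) = (9)·(8)·(7)·(-2)/[(4)·(3)·(2)·(-7)] = 6
L_4(4) = (9)·(8)·(7)·(5)/[(11)·(10)·(9)·(7)] = 4/11
Sum: (-2883)·(-70/11) + (-1203)·(21) + (-387)·(-20) + (-3)·(6) + (-4203)·(4/11) = -723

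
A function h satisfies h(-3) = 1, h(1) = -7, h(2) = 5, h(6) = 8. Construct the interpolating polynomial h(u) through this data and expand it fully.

h(u) = -(101/180)u^3 + (14/5)u^2 + (271/36)u - 503/30

Newton's divided differences:
h[-3,1] = (-7 - 1) / (1 - (-3)) = -2
h[1,2] = (5 - (-7)) / (2 - 1) = 12
h[2,6] = (8 - 5) / (6 - 2) = 3/4
h[-3,1,2] = (12 - (-2)) / (2 - (-3)) = 14/5
h[1,2,6] = (3/4 - 12) / (6 - 1) = -9/4
h[-3,1,2,6] = (-9/4 - 14/5) / (6 - (-3)) = -101/180
h(u) = 1 + (-2)·(u + 3) + (14/5)·(u + 3)(u - 1) + (-101/180)·(u + 3)(u - 1)(u - 2)
Expanding: h(u) = -(101/180)u^3 + (14/5)u^2 + (271/36)u - 503/30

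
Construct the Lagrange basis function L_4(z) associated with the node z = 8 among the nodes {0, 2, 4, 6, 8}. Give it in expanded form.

L_4(z) = z(z - 2)(z - 4)(z - 6) / [(8)·(6)·(4)·(2)]
       = (z^4 - 12z^3 + 44z^2 - 48z) / (384)

L_4(z) = (1/384)z^4 - (1/32)z^3 + (11/96)z^2 - (1/8)z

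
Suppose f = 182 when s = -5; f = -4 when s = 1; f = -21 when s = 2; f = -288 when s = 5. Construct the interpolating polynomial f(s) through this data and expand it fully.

f(s) = -2s^3 - 2s^2 + 3s - 3

Newton's divided differences:
f[-5,1] = (-4 - 182) / (1 - (-5)) = -31
f[1,2] = (-21 - (-4)) / (2 - 1) = -17
f[2,5] = (-288 - (-21)) / (5 - 2) = -89
f[-5,1,2] = (-17 - (-31)) / (2 - (-5)) = 2
f[1,2,5] = (-89 - (-17)) / (5 - 1) = -18
f[-5,1,2,5] = (-18 - 2) / (5 - (-5)) = -2
f(s) = 182 + (-31)·(s + 5) + 2·(s + 5)(s - 1) + (-2)·(s + 5)(s - 1)(s - 2)
Expanding: f(s) = -2s^3 - 2s^2 + 3s - 3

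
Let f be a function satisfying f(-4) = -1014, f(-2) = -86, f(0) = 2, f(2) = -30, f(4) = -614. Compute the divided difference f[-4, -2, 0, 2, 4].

f[-4,-2] = (-86 - (-1014)) / (-2 - (-4)) = 464
f[-2,0] = (2 - (-86)) / (0 - (-2)) = 44
f[0,2] = (-30 - 2) / (2 - 0) = -16
f[2,4] = (-614 - (-30)) / (4 - 2) = -292
f[-4,-2,0] = (44 - 464) / (0 - (-4)) = -105
f[-2,0,2] = (-16 - 44) / (2 - (-2)) = -15
f[0,2,4] = (-292 - (-16)) / (4 - 0) = -69
f[-4,-2,0,2] = (-15 - (-105)) / (2 - (-4)) = 15
f[-2,0,2,4] = (-69 - (-15)) / (4 - (-2)) = -9
f[-4,-2,0,2,4] = (-9 - 15) / (4 - (-4)) = -3

-3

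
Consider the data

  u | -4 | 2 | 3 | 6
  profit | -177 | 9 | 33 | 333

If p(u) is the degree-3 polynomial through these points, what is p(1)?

3

Evaluate each Lagrange basis at u = 1:
L_0(1) = (-1)·(-2)·(-5)/[(-6)·(-7)·(-10)] = 1/42
L_1(1) = (5)·(-2)·(-5)/[(6)·(-1)·(-4)] = 25/12
L_2(1) = (5)·(-1)·(-5)/[(7)·(1)·(-3)] = -25/21
L_3(1) = (5)·(-1)·(-2)/[(10)·(4)·(3)] = 1/12
Sum: (-177)·(1/42) + 9·(25/12) + 33·(-25/21) + 333·(1/12) = 3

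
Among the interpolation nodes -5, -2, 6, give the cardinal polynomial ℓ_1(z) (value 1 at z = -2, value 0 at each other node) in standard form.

ℓ_1(z) = (z + 5)(z - 6) / [(3)·(-8)]
       = (z^2 - z - 30) / (-24)

ℓ_1(z) = -(1/24)z^2 + (1/24)z + 5/4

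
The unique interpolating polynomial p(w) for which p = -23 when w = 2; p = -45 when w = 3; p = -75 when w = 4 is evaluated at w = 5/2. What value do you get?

-33

Evaluate each Lagrange basis at w = 5/2:
L_0(5/2) = (-1/2)·(-3/2)/[(-1)·(-2)] = 3/8
L_1(5/2) = (1/2)·(-3/2)/[(1)·(-1)] = 3/4
L_2(5/2) = (1/2)·(-1/2)/[(2)·(1)] = -1/8
Sum: (-23)·(3/8) + (-45)·(3/4) + (-75)·(-1/8) = -33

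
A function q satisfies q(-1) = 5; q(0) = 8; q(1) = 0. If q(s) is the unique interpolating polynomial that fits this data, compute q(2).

Evaluate each Lagrange basis at s = 2:
L_0(2) = (2)·(1)/[(-1)·(-2)] = 1
L_1(2) = (3)·(1)/[(1)·(-1)] = -3
L_2(2) = (3)·(2)/[(2)·(1)] = 3
Sum: 5·(1) + 8·(-3) + 0 = -19

-19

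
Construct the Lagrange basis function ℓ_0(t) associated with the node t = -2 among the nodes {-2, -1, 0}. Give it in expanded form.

ℓ_0(t) = (1/2)t^2 + (1/2)t

ℓ_0(t) = (t + 1)t / [(-1)·(-2)]
       = (t^2 + t) / (2)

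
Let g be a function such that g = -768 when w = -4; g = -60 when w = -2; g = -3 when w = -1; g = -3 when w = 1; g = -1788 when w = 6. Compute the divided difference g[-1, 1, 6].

g[-1,1] = (-3 - (-3)) / (1 - (-1)) = 0
g[1,6] = (-1788 - (-3)) / (6 - 1) = -357
g[-1,1,6] = (-357 - 0) / (6 - (-1)) = -51

-51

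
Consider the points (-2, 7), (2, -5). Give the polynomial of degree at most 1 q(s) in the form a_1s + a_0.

L_0(s) = (s - 2) / [-4] = -(1/4)s + 1/2
L_1(s) = (s + 2) / [4] = (1/4)s + 1/2
q(s) = 7·L_0 + (-5)·L_1
  7·L_0(s) = -(7/4)s + 7/2
  (-5)·L_1(s) = -(5/4)s - 5/2
Adding term by term: -3s + 1

q(s) = -3s + 1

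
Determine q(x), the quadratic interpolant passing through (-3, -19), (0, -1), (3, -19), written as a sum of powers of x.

Build the Lagrange basis polynomials:
L_0(x) = x(x - 3) / [18] = (1/18)x^2 - (1/6)x
L_1(x) = (x + 3)(x - 3) / [-9] = -(1/9)x^2 + 1
L_2(x) = (x + 3)x / [18] = (1/18)x^2 + (1/6)x
q(x) = (-19)·L_0 + (-1)·L_1 + (-19)·L_2
  (-19)·L_0(x) = -(19/18)x^2 + (19/6)x
  (-1)·L_1(x) = (1/9)x^2 - 1
  (-19)·L_2(x) = -(19/18)x^2 - (19/6)x
Adding term by term: -2x^2 - 1

q(x) = -2x^2 - 1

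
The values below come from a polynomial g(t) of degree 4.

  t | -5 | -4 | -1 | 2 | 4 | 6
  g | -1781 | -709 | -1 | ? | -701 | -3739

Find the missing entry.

-31

The 5 known values determine g uniquely (degree ≤ 4).
Evaluate each Lagrange basis at t = 2:
L_0(2) = (6)·(3)·(-2)·(-4)/[(-1)·(-4)·(-9)·(-11)] = 4/11
L_1(2) = (7)·(3)·(-2)·(-4)/[(1)·(-3)·(-8)·(-10)] = -7/10
L_2(2) = (7)·(6)·(-2)·(-4)/[(4)·(3)·(-5)·(-7)] = 4/5
L_3(2) = (7)·(6)·(3)·(-4)/[(9)·(8)·(5)·(-2)] = 7/10
L_4(2) = (7)·(6)·(3)·(-2)/[(11)·(10)·(7)·(2)] = -9/55
Sum: (-1781)·(4/11) + (-709)·(-7/10) + (-1)·(4/5) + (-701)·(7/10) + (-3739)·(-9/55) = -31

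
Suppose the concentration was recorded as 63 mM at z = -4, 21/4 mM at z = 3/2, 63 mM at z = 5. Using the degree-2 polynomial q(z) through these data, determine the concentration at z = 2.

9

Using Newton's divided-difference form:
q[-4,3/2] = (21/4 - 63) / (3/2 - (-4)) = -21/2
q[3/2,5] = (63 - 21/4) / (5 - 3/2) = 33/2
q[-4,3/2,5] = (33/2 - (-21/2)) / (5 - (-4)) = 3
q(2) = 63 + (-21/2)·(6) + 3·(6)·(1/2) = 9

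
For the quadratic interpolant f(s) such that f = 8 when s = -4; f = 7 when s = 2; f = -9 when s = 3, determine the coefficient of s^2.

-95/42

The leading coefficient equals the top divided difference f[-4,2,3].
f[-4,2] = (7 - 8) / (2 - (-4)) = -1/6
f[2,3] = (-9 - 7) / (3 - 2) = -16
f[-4,2,3] = (-16 - (-1/6)) / (3 - (-4)) = -95/42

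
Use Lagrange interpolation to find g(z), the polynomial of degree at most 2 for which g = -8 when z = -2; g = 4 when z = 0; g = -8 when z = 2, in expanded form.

Build the Lagrange basis polynomials:
L_0(z) = z(z - 2) / [8] = (1/8)z^2 - (1/4)z
L_1(z) = (z + 2)(z - 2) / [-4] = -(1/4)z^2 + 1
L_2(z) = (z + 2)z / [8] = (1/8)z^2 + (1/4)z
g(z) = (-8)·L_0 + 4·L_1 + (-8)·L_2
  (-8)·L_0(z) = -z^2 + 2z
  4·L_1(z) = -z^2 + 4
  (-8)·L_2(z) = -z^2 - 2z
Adding term by term: -3z^2 + 4

g(z) = -3z^2 + 4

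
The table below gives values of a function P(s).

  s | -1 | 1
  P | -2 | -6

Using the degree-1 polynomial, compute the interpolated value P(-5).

6

Evaluate each Lagrange basis at s = -5:
L_0(-5) = (-6)/[(-2)] = 3
L_1(-5) = (-4)/[(2)] = -2
Sum: (-2)·(3) + (-6)·(-2) = 6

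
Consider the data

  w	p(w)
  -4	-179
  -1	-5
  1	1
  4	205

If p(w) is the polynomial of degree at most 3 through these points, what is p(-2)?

Evaluate each Lagrange basis at w = -2:
L_0(-2) = (-1)·(-3)·(-6)/[(-3)·(-5)·(-8)] = 3/20
L_1(-2) = (2)·(-3)·(-6)/[(3)·(-2)·(-5)] = 6/5
L_2(-2) = (2)·(-1)·(-6)/[(5)·(2)·(-3)] = -2/5
L_3(-2) = (2)·(-1)·(-3)/[(8)·(5)·(3)] = 1/20
Sum: (-179)·(3/20) + (-5)·(6/5) + 1·(-2/5) + 205·(1/20) = -23

-23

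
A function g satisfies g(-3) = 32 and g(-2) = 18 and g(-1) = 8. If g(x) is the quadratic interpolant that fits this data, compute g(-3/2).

Using Newton's divided-difference form:
g[-3,-2] = (18 - 32) / (-2 - (-3)) = -14
g[-2,-1] = (8 - 18) / (-1 - (-2)) = -10
g[-3,-2,-1] = (-10 - (-14)) / (-1 - (-3)) = 2
g(-3/2) = 32 + (-14)·(3/2) + 2·(3/2)·(1/2) = 25/2

25/2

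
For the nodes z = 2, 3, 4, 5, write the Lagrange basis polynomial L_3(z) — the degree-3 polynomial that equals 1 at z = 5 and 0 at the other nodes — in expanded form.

L_3(z) = (z - 2)(z - 3)(z - 4) / [(3)·(2)·(1)]
       = (z^3 - 9z^2 + 26z - 24) / (6)

L_3(z) = (1/6)z^3 - (3/2)z^2 + (13/3)z - 4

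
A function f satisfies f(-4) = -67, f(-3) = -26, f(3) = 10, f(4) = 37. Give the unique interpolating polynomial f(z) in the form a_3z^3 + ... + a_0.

L_0(z) = (z + 3)(z - 3)(z - 4) / [-56] = -(1/56)z^3 + (1/14)z^2 + (9/56)z - 9/14
L_1(z) = (z + 4)(z - 3)(z - 4) / [42] = (1/42)z^3 - (1/14)z^2 - (8/21)z + 8/7
L_2(z) = (z + 4)(z + 3)(z - 4) / [-42] = -(1/42)z^3 - (1/14)z^2 + (8/21)z + 8/7
L_3(z) = (z + 4)(z + 3)(z - 3) / [56] = (1/56)z^3 + (1/14)z^2 - (9/56)z - 9/14
f(z) = (-67)·L_0 + (-26)·L_1 + 10·L_2 + 37·L_3
  (-67)·L_0(z) = (67/56)z^3 - (67/14)z^2 - (603/56)z + 603/14
  (-26)·L_1(z) = -(13/21)z^3 + (13/7)z^2 + (208/21)z - 208/7
  10·L_2(z) = -(5/21)z^3 - (5/7)z^2 + (80/21)z + 80/7
  37·L_3(z) = (37/56)z^3 + (37/14)z^2 - (333/56)z - 333/14
Adding term by term: z^3 - z^2 - 3z + 1

f(z) = z^3 - z^2 - 3z + 1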